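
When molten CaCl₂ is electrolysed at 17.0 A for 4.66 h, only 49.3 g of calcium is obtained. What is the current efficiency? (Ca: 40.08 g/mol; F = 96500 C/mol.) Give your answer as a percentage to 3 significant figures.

Q = 17.0 × 16776 = 2.852×10^5 C
n(e⁻) = 2.852×10^5 / 96500 = 2.955 mol
Ca²⁺ + 2e⁻ → Ca, so theoretical n(Ca) = 1.478 mol → 59.24 g
Efficiency = 49.3 / 59.24 = 0.8322 = 83.2%

83.2%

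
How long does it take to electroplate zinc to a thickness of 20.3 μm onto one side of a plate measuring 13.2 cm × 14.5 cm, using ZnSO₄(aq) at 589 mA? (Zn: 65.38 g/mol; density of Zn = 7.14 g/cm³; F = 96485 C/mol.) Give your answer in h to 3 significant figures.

3.86 h

Plated area = 13.2 × 14.5 = 191.4 cm²
Volume = 191.4 × 20.3×10⁻⁴ cm = 0.3885 cm³
m(Zn) = 0.3885 × 7.14 = 2.774 g
n(Zn) = 2.774 / 65.38 = 0.04243 mol; n(e⁻) = 2 × 0.04243 = 0.08486 mol
Q = 0.08486 × 96485 = 8188 C
t = 8188 / 0.589 = 13900 s = 3.86 h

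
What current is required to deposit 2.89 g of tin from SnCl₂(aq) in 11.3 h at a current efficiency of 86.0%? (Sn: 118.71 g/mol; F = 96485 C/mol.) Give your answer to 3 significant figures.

n(Sn) = 2.89 / 118.71 = 0.02435 mol
Sn²⁺ + 2e⁻ → Sn, so n(e⁻) = 2 × 0.02435 = 0.04870 mol
Q = 0.04870 × 96485 / 0.860 = 5464 C
I = Q / t = 5464 / 40680 s = 0.134 A

0.134 A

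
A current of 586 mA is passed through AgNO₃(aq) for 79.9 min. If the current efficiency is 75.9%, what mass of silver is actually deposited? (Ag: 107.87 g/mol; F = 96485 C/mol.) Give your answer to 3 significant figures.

Q = 0.586 × 4794 = 2809 C
n(e⁻) = 2809 / 96485 = 0.02911 mol
Ag⁺ + e⁻ → Ag, so theoretical m(Ag) = 0.02911 × 107.87 = 3.140 g
Actual mass = 75.9% × 3.140 = 2.38 g

2.38 g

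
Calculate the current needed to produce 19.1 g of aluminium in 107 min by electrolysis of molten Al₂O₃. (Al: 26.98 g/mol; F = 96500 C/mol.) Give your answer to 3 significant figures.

31.9 A

n(Al) = 19.1 / 26.98 = 0.7079 mol
Al³⁺ + 3e⁻ → Al, so n(e⁻) = 3 × 0.7079 = 2.124 mol
Q = 2.124 × 96500 = 2.050×10^5 C
I = Q / t = 2.050×10^5 / 6420 s = 31.9 A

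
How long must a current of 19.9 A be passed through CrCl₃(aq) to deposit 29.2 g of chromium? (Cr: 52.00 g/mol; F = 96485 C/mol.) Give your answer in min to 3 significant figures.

n(Cr) = 29.2 / 52.00 = 0.5615 mol
Cr³⁺ + 3e⁻ → Cr, so n(e⁻) = 3 × 0.5615 = 1.685 mol
Q = 1.685 × 96485 = 1.626×10^5 C
t = Q / I = 1.626×10^5 / 19.9 = 8171 s = 136 min

136 min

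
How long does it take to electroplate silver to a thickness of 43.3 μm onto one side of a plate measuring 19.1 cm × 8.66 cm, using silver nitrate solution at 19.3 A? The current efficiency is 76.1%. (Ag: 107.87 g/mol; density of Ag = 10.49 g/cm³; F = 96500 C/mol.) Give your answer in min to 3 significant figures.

Plated area = 19.1 × 8.66 = 165.4 cm²
Volume = 165.4 × 43.3×10⁻⁴ cm = 0.7162 cm³
m(Ag) = 0.7162 × 10.49 = 7.513 g
n(Ag) = 7.513 / 107.87 = 0.06965 mol; n(e⁻) = 0.06965 mol
Q = 0.06965 × 96500 / 0.761 = 8832 C
t = 8832 / 19.3 = 457.6 s = 7.63 min

7.63 min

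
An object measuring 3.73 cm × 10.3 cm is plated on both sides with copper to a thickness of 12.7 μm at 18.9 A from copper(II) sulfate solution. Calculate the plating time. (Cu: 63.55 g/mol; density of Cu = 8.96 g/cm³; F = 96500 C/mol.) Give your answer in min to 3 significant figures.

2.34 min

Plated area = 2 × 3.73 × 10.3 = 76.84 cm²
Volume = 76.84 × 12.7×10⁻⁴ cm = 0.09759 cm³
m(Cu) = 0.09759 × 8.96 = 0.8744 g
n(Cu) = 0.8744 / 63.55 = 0.01376 mol; n(e⁻) = 2 × 0.01376 = 0.02752 mol
Q = 0.02752 × 96500 = 2656 C
t = 2656 / 18.9 = 140.5 s = 2.34 min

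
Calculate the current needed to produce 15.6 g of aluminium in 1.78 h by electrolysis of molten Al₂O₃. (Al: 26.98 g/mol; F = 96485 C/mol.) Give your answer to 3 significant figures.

n(Al) = 15.6 / 26.98 = 0.5782 mol
Al³⁺ + 3e⁻ → Al, so n(e⁻) = 3 × 0.5782 = 1.735 mol
Q = 1.735 × 96485 = 1.674×10^5 C
I = Q / t = 1.674×10^5 / 6408 s = 26.1 A

26.1 A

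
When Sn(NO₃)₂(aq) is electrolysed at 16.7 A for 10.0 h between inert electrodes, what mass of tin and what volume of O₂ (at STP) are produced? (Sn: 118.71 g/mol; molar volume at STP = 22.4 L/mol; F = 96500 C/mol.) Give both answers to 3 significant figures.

Q = 16.7 × 36000 = 6.012×10^5 C; n(e⁻) = 6.012×10^5 / 96500 = 6.230 mol
Cathode: Sn²⁺ + 2e⁻ → Sn → n(Sn) = 6.230/2 = 3.115 mol → 370 g
Anode: 2H₂O → O₂ + 4H⁺ + 4e⁻ → n(O₂) = 6.230/4 = 1.558 mol → 34.9 L

370 g Sn; 34.9 L O₂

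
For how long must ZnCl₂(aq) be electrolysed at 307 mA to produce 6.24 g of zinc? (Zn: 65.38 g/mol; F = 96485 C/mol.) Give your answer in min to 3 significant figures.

1000 min

n(Zn) = 6.24 / 65.38 = 0.09544 mol
Zn²⁺ + 2e⁻ → Zn, so n(e⁻) = 2 × 0.09544 = 0.1909 mol
Q = 0.1909 × 96485 = 18420 C
t = Q / I = 18420 / 0.307 = 60000 s = 1000 min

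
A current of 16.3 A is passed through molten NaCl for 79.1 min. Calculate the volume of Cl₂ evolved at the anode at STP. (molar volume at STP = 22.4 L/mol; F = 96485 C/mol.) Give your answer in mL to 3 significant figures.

Q = 16.3 A × 4746 s = 77360 C
Moles of electrons = 77360 / 96485 = 0.8018 mol
2Cl⁻ → Cl₂ + 2e⁻, so n(Cl₂) = 0.8018 / 2 = 0.4009 mol
V = 0.4009 × 22.4 = 8.980 L
= 8980 mL

8980 mL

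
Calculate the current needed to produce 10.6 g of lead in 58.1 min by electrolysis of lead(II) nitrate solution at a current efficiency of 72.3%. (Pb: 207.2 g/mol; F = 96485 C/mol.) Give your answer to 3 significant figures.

3.92 A

n(Pb) = 10.6 / 207.2 = 0.05116 mol
Pb²⁺ + 2e⁻ → Pb, so n(e⁻) = 2 × 0.05116 = 0.1023 mol
Q = 0.1023 × 96485 / 0.723 = 13650 C
I = Q / t = 13650 / 3486 s = 3.92 A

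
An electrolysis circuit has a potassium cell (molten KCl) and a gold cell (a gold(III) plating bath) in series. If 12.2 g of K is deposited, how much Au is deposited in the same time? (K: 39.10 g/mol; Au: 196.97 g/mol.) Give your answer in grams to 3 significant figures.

20.5 g

n(K) = 12.2 / 39.10 = 0.3120 mol
K⁺ + e⁻ → K, so n(e⁻) = 0.3120 mol
Since the cells are in series, n(e⁻) in the Au cell is also 0.3120 mol.
Au³⁺ + 3e⁻ → Au, so n(Au) = 0.3120 / 3 = 0.1040 mol
m(Au) = 0.1040 × 196.97 = 20.5 g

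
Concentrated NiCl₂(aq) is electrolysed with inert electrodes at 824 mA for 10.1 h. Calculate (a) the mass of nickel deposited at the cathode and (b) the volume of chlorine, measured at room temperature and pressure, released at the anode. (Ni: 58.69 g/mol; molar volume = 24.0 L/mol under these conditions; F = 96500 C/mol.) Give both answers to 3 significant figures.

9.11 g Ni; 3.73 L Cl₂

Q = 0.824 × 36360 = 29960 C; n(e⁻) = 29960 / 96500 = 0.3105 mol
Cathode: Ni²⁺ + 2e⁻ → Ni → n(Ni) = 0.3105/2 = 0.1553 mol → 9.11 g
Anode: 2Cl⁻ → Cl₂ + 2e⁻ → n(Cl₂) = 0.3105/2 = 0.1553 mol → 3.73 L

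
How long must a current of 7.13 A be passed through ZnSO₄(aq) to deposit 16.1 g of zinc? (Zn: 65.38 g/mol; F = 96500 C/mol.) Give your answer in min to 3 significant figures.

111 min

n(Zn) = 16.1 / 65.38 = 0.2463 mol
Zn²⁺ + 2e⁻ → Zn, so n(e⁻) = 2 × 0.2463 = 0.4926 mol
Q = 0.4926 × 96500 = 47540 C
t = Q / I = 47540 / 7.13 = 6668 s = 111 min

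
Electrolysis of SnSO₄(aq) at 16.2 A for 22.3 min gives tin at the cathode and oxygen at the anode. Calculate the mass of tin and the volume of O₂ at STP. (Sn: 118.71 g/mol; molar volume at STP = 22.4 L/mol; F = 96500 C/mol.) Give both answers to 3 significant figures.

13.3 g Sn; 1.26 L O₂

Q = 16.2 × 1338 = 21680 C; n(e⁻) = 21680 / 96500 = 0.2247 mol
Cathode: Sn²⁺ + 2e⁻ → Sn → n(Sn) = 0.2247/2 = 0.1124 mol → 13.3 g
Anode: 2H₂O → O₂ + 4H⁺ + 4e⁻ → n(O₂) = 0.2247/4 = 0.05618 mol → 1.26 L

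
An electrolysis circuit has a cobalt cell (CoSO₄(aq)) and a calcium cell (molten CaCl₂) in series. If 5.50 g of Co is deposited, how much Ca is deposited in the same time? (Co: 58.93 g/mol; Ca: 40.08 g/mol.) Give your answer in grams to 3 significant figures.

n(Co) = 5.50 / 58.93 = 0.09333 mol
Co²⁺ + 2e⁻ → Co, so n(e⁻) = 2 × 0.09333 = 0.1867 mol
Since the cells are in series, n(e⁻) in the Ca cell is also 0.1867 mol.
Ca²⁺ + 2e⁻ → Ca, so n(Ca) = 0.1867 / 2 = 0.09335 mol
m(Ca) = 0.09335 × 40.08 = 3.74 g

3.74 g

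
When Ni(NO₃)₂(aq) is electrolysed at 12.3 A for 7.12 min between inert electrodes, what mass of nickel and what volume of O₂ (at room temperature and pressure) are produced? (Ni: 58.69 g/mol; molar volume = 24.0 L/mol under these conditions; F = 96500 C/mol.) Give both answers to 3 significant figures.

Q = 12.3 × 427.2 = 5255 C; n(e⁻) = 5255 / 96500 = 0.05446 mol
Cathode: Ni²⁺ + 2e⁻ → Ni → n(Ni) = 0.05446/2 = 0.02723 mol → 1.60 g
Anode: 2H₂O → O₂ + 4H⁺ + 4e⁻ → n(O₂) = 0.05446/4 = 0.01362 mol → 0.327 L

1.60 g Ni; 0.327 L O₂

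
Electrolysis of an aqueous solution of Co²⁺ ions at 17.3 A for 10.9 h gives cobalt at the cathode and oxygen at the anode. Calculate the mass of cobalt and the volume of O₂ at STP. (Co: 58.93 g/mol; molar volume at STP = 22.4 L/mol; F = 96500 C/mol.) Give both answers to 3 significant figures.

207 g Co; 39.4 L O₂

Q = 17.3 × 39240 = 6.789×10^5 C; n(e⁻) = 6.789×10^5 / 96500 = 7.035 mol
Cathode: Co²⁺ + 2e⁻ → Co → n(Co) = 7.035/2 = 3.518 mol → 207 g
Anode: 2H₂O → O₂ + 4H⁺ + 4e⁻ → n(O₂) = 7.035/4 = 1.759 mol → 39.4 L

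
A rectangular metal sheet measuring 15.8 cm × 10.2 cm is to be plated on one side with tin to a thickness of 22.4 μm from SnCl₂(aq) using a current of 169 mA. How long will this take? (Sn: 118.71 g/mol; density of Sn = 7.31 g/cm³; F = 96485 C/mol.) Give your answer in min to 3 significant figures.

423 min

Plated area = 15.8 × 10.2 = 161.2 cm²
Volume = 161.2 × 22.4×10⁻⁴ cm = 0.3611 cm³
m(Sn) = 0.3611 × 7.31 = 2.640 g
n(Sn) = 2.640 / 118.71 = 0.02224 mol; n(e⁻) = 2 × 0.02224 = 0.04448 mol
Q = 0.04448 × 96485 = 4292 C
t = 4292 / 0.169 = 25400 s = 423 min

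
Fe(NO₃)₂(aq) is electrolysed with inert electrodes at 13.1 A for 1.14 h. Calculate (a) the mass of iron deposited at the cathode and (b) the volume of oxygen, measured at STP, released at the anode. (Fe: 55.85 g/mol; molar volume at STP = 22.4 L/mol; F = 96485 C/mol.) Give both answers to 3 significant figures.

15.6 g Fe; 3.12 L O₂

Q = 13.1 × 4104 = 53760 C; n(e⁻) = 53760 / 96485 = 0.5572 mol
Cathode: Fe²⁺ + 2e⁻ → Fe → n(Fe) = 0.5572/2 = 0.2786 mol → 15.6 g
Anode: 2H₂O → O₂ + 4H⁺ + 4e⁻ → n(O₂) = 0.5572/4 = 0.1393 mol → 3.12 L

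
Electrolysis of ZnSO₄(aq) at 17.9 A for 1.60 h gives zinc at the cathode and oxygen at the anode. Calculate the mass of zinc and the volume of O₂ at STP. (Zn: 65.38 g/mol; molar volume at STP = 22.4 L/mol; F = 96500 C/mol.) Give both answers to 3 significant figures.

Q = 17.9 × 5760 = 1.031×10^5 C; n(e⁻) = 1.031×10^5 / 96500 = 1.068 mol
Cathode: Zn²⁺ + 2e⁻ → Zn → n(Zn) = 1.068/2 = 0.5340 mol → 34.9 g
Anode: 2H₂O → O₂ + 4H⁺ + 4e⁻ → n(O₂) = 1.068/4 = 0.2670 mol → 5.98 L

34.9 g Zn; 5.98 L O₂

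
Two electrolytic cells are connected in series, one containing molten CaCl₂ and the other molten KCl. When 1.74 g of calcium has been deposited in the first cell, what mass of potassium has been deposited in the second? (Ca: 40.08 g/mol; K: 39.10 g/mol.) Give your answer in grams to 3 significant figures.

n(Ca) = 1.74 / 40.08 = 0.04341 mol
Ca²⁺ + 2e⁻ → Ca, so n(e⁻) = 2 × 0.04341 = 0.08682 mol
Same current for the same time ⇒ same n(e⁻) = 0.08682 mol in both cells.
K⁺ + e⁻ → K, so n(K) = 0.08682 mol
m(K) = 0.08682 × 39.10 = 3.39 g

3.39 g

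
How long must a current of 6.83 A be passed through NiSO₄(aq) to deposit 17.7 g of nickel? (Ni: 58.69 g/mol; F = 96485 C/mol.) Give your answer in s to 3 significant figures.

8520 s

n(Ni) = 17.7 / 58.69 = 0.3016 mol
Ni²⁺ + 2e⁻ → Ni, so n(e⁻) = 2 × 0.3016 = 0.6032 mol
Q = 0.6032 × 96485 = 58200 C
t = Q / I = 58200 / 6.83 = 8521 s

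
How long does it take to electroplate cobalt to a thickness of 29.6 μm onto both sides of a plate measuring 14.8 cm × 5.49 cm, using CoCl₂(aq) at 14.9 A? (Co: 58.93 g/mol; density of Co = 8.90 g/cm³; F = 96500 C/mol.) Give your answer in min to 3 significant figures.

Plated area = 2 × 14.8 × 5.49 = 162.5 cm²
Volume = 162.5 × 29.6×10⁻⁴ cm = 0.4810 cm³
m(Co) = 0.4810 × 8.90 = 4.281 g
n(Co) = 4.281 / 58.93 = 0.07265 mol; n(e⁻) = 2 × 0.07265 = 0.1453 mol
Q = 0.1453 × 96500 = 14020 C
t = 14020 / 14.9 = 940.9 s = 15.7 min

15.7 min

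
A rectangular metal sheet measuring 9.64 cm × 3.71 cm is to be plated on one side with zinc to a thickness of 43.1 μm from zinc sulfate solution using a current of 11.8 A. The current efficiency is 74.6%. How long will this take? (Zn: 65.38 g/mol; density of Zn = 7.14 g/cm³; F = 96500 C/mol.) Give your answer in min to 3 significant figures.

Plated area = 9.64 × 3.71 = 35.76 cm²
Volume = 35.76 × 43.1×10⁻⁴ cm = 0.1541 cm³
m(Zn) = 0.1541 × 7.14 = 1.100 g
n(Zn) = 1.100 / 65.38 = 0.01682 mol; n(e⁻) = 2 × 0.01682 = 0.03364 mol
Q = 0.03364 × 96500 / 0.746 = 4352 C
t = 4352 / 11.8 = 368.8 s = 6.15 min

6.15 min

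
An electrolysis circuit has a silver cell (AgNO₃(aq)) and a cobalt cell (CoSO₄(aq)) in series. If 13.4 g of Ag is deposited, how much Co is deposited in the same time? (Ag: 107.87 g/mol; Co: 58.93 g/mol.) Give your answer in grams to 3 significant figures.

3.66 g

n(Ag) = 13.4 / 107.87 = 0.1242 mol
Ag⁺ + e⁻ → Ag, so n(e⁻) = 0.1242 mol
Same current for the same time ⇒ same n(e⁻) = 0.1242 mol in both cells.
Co²⁺ + 2e⁻ → Co, so n(Co) = 0.1242 / 2 = 0.06210 mol
m(Co) = 0.06210 × 58.93 = 3.66 g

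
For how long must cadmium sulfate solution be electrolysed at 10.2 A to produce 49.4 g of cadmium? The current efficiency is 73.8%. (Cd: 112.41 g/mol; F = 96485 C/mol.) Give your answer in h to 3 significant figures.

3.13 h

n(Cd) = 49.4 / 112.41 = 0.4395 mol
Cd²⁺ + 2e⁻ → Cd, so n(e⁻) = 2 × 0.4395 = 0.8790 mol
Q = 0.8790 × 96485 / 0.738 = 1.149×10^5 C
t = Q / I = 1.149×10^5 / 10.2 = 11260 s = 3.13 h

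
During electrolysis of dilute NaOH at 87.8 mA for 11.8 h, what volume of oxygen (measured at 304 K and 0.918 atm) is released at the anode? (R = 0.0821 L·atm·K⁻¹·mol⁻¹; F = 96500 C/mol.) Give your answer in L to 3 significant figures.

0.263 L

Q = It = 0.0878 × 42480 = 3730 C
n(e⁻) = 3730 / 96500 = 0.03865 mol
2H₂O → O₂ + 4H⁺ + 4e⁻, so n(O₂) = 0.03865 / 4 = 0.009663 mol
V = nRT/P = 0.009663 × 0.0821 × 304 / 0.918 = 0.2627 L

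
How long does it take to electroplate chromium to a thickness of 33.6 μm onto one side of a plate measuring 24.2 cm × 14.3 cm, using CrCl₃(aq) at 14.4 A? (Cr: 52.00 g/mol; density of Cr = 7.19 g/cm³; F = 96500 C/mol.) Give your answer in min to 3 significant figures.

Plated area = 24.2 × 14.3 = 346.1 cm²
Volume = 346.1 × 33.6×10⁻⁴ cm = 1.163 cm³
m(Cr) = 1.163 × 7.19 = 8.362 g
n(Cr) = 8.362 / 52.00 = 0.1608 mol; n(e⁻) = 3 × 0.1608 = 0.4824 mol
Q = 0.4824 × 96500 = 46550 C
t = 46550 / 14.4 = 3233 s = 53.9 min

53.9 min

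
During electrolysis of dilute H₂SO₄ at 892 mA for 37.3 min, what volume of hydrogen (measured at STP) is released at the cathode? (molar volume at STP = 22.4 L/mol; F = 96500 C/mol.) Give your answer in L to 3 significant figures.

0.232 L

Charge passed = 0.892 × 2238 = 1996 C
Moles of electrons = 1996 / 96500 = 0.02068 mol
2H⁺ + 2e⁻ → H₂, so n(H₂) = 0.02068 / 2 = 0.01034 mol
V = 0.01034 × 22.4 = 0.2316 L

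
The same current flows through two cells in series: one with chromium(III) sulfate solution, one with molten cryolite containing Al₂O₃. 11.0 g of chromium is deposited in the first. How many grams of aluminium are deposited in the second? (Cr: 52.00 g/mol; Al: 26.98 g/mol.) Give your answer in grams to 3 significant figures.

5.71 g

n(Cr) = 11.0 / 52.00 = 0.2115 mol
Cr³⁺ + 3e⁻ → Cr, so n(e⁻) = 3 × 0.2115 = 0.6345 mol
In series, the same 0.6345 mol of electrons flows through the second cell.
Al³⁺ + 3e⁻ → Al, so n(Al) = 0.6345 / 3 = 0.2115 mol
m(Al) = 0.2115 × 26.98 = 5.71 g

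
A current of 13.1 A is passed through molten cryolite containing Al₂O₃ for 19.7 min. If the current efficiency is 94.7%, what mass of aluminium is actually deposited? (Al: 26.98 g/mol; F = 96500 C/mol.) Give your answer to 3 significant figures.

1.37 g

Q = 13.1 × 1182 = 15480 C
n(e⁻) = 15480 / 96500 = 0.1604 mol
Al³⁺ + 3e⁻ → Al, so theoretical m(Al) = 0.05347 × 26.98 = 1.443 g
Actual mass = 94.7% × 1.443 = 1.37 g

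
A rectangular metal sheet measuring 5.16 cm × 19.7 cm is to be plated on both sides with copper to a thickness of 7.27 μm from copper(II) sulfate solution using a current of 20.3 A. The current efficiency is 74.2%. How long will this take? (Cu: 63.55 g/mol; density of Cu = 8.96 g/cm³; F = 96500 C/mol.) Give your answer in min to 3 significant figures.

4.45 min

Plated area = 2 × 5.16 × 19.7 = 203.3 cm²
Volume = 203.3 × 7.27×10⁻⁴ cm = 0.1478 cm³
m(Cu) = 0.1478 × 8.96 = 1.324 g
n(Cu) = 1.324 / 63.55 = 0.02083 mol; n(e⁻) = 2 × 0.02083 = 0.04166 mol
Q = 0.04166 × 96500 / 0.742 = 5418 C
t = 5418 / 20.3 = 266.9 s = 4.45 min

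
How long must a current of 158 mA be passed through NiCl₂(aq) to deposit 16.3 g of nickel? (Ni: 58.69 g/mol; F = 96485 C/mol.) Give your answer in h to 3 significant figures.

94.2 h

n(Ni) = 16.3 / 58.69 = 0.2777 mol
Ni²⁺ + 2e⁻ → Ni, so n(e⁻) = 2 × 0.2777 = 0.5554 mol
Q = 0.5554 × 96485 = 53590 C
t = Q / I = 53590 / 0.158 = 3.392×10^5 s = 94.2 h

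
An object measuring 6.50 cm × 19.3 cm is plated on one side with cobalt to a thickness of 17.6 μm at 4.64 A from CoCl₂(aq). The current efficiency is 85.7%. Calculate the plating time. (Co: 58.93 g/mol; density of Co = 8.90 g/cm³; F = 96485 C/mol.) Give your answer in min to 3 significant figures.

Plated area = 6.50 × 19.3 = 125.5 cm²
Volume = 125.5 × 17.6×10⁻⁴ cm = 0.2209 cm³
m(Co) = 0.2209 × 8.90 = 1.966 g
n(Co) = 1.966 / 58.93 = 0.03336 mol; n(e⁻) = 2 × 0.03336 = 0.06672 mol
Q = 0.06672 × 96485 / 0.857 = 7512 C
t = 7512 / 4.64 = 1619 s = 27.0 min

27.0 min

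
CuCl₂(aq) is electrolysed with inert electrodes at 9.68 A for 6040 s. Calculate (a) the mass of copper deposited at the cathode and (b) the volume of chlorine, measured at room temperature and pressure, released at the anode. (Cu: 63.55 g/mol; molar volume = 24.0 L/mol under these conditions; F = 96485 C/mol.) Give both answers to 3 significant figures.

Q = 9.68 × 6040 = 58470 C; n(e⁻) = 58470 / 96485 = 0.6060 mol
Cathode: Cu²⁺ + 2e⁻ → Cu → n(Cu) = 0.6060/2 = 0.3030 mol → 19.3 g
Anode: 2Cl⁻ → Cl₂ + 2e⁻ → n(Cl₂) = 0.6060/2 = 0.3030 mol → 7.27 L

19.3 g Cu; 7.27 L Cl₂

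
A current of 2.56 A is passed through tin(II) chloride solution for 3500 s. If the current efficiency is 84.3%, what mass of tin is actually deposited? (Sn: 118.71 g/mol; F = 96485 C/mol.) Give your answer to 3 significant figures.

4.65 g

Q = 2.56 × 3500 = 8960 C
n(e⁻) = 8960 / 96485 = 0.09286 mol
Sn²⁺ + 2e⁻ → Sn, so theoretical m(Sn) = 0.04643 × 118.71 = 5.512 g
Actual mass = 84.3% × 5.512 = 4.65 g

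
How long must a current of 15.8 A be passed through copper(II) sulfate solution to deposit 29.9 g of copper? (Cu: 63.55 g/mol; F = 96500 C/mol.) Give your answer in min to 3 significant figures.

n(Cu) = 29.9 / 63.55 = 0.4705 mol
Cu²⁺ + 2e⁻ → Cu, so n(e⁻) = 2 × 0.4705 = 0.9410 mol
Q = 0.9410 × 96500 = 90810 C
t = Q / I = 90810 / 15.8 = 5747 s = 95.8 min

95.8 min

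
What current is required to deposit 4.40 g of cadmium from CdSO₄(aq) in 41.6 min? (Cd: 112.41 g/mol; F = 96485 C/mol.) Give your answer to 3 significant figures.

3.03 A

n(Cd) = 4.40 / 112.41 = 0.03914 mol
Cd²⁺ + 2e⁻ → Cd, so n(e⁻) = 2 × 0.03914 = 0.07828 mol
Q = 0.07828 × 96485 = 7553 C
I = Q / t = 7553 / 2496 s = 3.03 A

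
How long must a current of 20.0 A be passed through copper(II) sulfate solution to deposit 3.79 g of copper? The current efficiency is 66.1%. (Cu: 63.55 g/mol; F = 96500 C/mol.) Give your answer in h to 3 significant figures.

n(Cu) = 3.79 / 63.55 = 0.05964 mol
Cu²⁺ + 2e⁻ → Cu, so n(e⁻) = 2 × 0.05964 = 0.1193 mol
Q = 0.1193 × 96500 / 0.661 = 17420 C
t = Q / I = 17420 / 20.0 = 871.0 s = 0.242 h

0.242 h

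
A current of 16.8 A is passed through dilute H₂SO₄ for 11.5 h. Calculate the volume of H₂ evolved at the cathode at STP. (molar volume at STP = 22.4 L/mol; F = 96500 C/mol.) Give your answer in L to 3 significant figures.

80.7 L

Q = 16.8 A × 41400 s = 6.955×10^5 C
n(e⁻) = 6.955×10^5 / 96500 = 7.207 mol
2H⁺ + 2e⁻ → H₂, so n(H₂) = 7.207 / 2 = 3.604 mol
V = 3.604 × 22.4 = 80.73 L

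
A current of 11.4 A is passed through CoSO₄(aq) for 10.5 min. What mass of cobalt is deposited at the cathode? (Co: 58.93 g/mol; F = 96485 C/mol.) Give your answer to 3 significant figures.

2.19 g

Q = 11.4 A × 630 s = 7182 C
n(e⁻) = 7182 / 96485 = 0.07444 mol
Co²⁺ + 2e⁻ → Co, so n(Co) = 0.07444 / 2 = 0.03722 mol
m = 0.03722 × 58.93 = 2.19 g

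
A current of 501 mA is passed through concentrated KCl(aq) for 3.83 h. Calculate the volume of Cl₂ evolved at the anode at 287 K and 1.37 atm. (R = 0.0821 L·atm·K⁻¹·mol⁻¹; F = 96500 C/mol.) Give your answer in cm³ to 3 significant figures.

Charge passed = 0.501 × 13788 = 6908 C
n(e⁻) = 6908 / 96500 = 0.07159 mol
2Cl⁻ → Cl₂ + 2e⁻, so n(Cl₂) = 0.07159 / 2 = 0.03580 mol
V = nRT/P = 0.03580 × 0.0821 × 287 / 1.37 = 0.6157 L
= 616 cm³

616 cm³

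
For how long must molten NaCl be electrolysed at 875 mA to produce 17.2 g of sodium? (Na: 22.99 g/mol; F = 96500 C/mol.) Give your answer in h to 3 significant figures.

n(Na) = 17.2 / 22.99 = 0.7482 mol
Na⁺ + e⁻ → Na, so n(e⁻) = 0.7482 mol
Q = 0.7482 × 96500 = 72200 C
t = Q / I = 72200 / 0.875 = 82510 s = 22.9 h

22.9 h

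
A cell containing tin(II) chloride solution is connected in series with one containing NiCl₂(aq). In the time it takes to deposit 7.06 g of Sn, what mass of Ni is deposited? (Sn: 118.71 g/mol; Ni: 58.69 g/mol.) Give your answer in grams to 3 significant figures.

3.49 g

n(Sn) = 7.06 / 118.71 = 0.05947 mol
Sn²⁺ + 2e⁻ → Sn, so n(e⁻) = 2 × 0.05947 = 0.1189 mol
In series, the same 0.1189 mol of electrons flows through the second cell.
Ni²⁺ + 2e⁻ → Ni, so n(Ni) = 0.1189 / 2 = 0.05945 mol
m(Ni) = 0.05945 × 58.69 = 3.49 g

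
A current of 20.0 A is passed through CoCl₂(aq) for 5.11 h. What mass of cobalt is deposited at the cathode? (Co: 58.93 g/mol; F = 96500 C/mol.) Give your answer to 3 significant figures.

Q = 20.0 A × 18396 s = 3.679×10^5 C
n(e⁻) = 3.679×10^5 / 96500 = 3.812 mol
Co²⁺ + 2e⁻ → Co, so n(Co) = 3.812 / 2 = 1.906 mol
m = 1.906 × 58.93 = 112 g

112 g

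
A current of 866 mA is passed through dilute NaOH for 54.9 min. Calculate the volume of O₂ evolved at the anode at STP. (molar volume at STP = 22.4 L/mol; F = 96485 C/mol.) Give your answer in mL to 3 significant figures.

Q = It = 0.866 × 3294 = 2853 C
Moles of electrons = 2853 / 96485 = 0.02957 mol
2H₂O → O₂ + 4H⁺ + 4e⁻, so n(O₂) = 0.02957 / 4 = 0.007393 mol
V = 0.007393 × 22.4 = 0.1656 L
= 166 mL

166 mL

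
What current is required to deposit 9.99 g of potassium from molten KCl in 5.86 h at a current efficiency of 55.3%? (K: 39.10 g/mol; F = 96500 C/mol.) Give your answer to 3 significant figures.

2.11 A

n(K) = 9.99 / 39.10 = 0.2555 mol
K⁺ + e⁻ → K, so n(e⁻) = 0.2555 mol
Q = 0.2555 × 96500 / 0.553 = 44590 C
I = Q / t = 44590 / 21096 s = 2.11 A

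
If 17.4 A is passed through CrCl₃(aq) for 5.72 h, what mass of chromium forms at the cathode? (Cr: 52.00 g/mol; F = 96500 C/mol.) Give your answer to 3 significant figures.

64.4 g

Q = It = 17.4 × 20592 = 3.583×10^5 C
n(e⁻) = 3.583×10^5 / 96500 = 3.713 mol
Cr³⁺ + 3e⁻ → Cr, so n(Cr) = 3.713 / 3 = 1.238 mol
m = 1.238 × 52.00 = 64.4 g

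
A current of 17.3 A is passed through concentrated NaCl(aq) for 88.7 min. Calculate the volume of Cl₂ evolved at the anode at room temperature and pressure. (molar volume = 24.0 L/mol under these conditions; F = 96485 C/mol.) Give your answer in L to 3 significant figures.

Charge passed = 17.3 × 5322 = 92070 C
n(e⁻) = Q/F = 92070/96485 = 0.9542 mol
2Cl⁻ → Cl₂ + 2e⁻, so n(Cl₂) = 0.9542 / 2 = 0.4771 mol
V = 0.4771 × 24.0 = 11.45 L

11.5 L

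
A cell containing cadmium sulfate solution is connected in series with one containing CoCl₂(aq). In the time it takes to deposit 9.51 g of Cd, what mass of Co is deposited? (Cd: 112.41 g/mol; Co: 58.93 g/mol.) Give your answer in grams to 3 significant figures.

4.99 g

n(Cd) = 9.51 / 112.41 = 0.08460 mol
Cd²⁺ + 2e⁻ → Cd, so n(e⁻) = 2 × 0.08460 = 0.1692 mol
The cells are in series, so the same charge (and hence the same n(e⁻) = 0.1692 mol) passes through both.
Co²⁺ + 2e⁻ → Co, so n(Co) = 0.1692 / 2 = 0.08460 mol
m(Co) = 0.08460 × 58.93 = 4.99 g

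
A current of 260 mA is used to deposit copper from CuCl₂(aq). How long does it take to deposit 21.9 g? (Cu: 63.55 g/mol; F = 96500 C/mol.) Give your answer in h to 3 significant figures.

n(Cu) = 21.9 / 63.55 = 0.3446 mol
Cu²⁺ + 2e⁻ → Cu, so n(e⁻) = 2 × 0.3446 = 0.6892 mol
Q = 0.6892 × 96500 = 66510 C
t = Q / I = 66510 / 0.260 = 2.558×10^5 s = 71.1 h

71.1 h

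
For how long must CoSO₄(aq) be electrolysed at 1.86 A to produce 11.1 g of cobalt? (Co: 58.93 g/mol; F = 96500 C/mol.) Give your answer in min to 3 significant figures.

326 min

n(Co) = 11.1 / 58.93 = 0.1884 mol
Co²⁺ + 2e⁻ → Co, so n(e⁻) = 2 × 0.1884 = 0.3768 mol
Q = 0.3768 × 96500 = 36360 C
t = Q / I = 36360 / 1.86 = 19550 s = 326 min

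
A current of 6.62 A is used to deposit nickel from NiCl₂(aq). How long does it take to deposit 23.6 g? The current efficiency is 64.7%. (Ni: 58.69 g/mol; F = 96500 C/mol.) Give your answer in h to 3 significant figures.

n(Ni) = 23.6 / 58.69 = 0.4021 mol
Ni²⁺ + 2e⁻ → Ni, so n(e⁻) = 2 × 0.4021 = 0.8042 mol
Q = 0.8042 × 96500 / 0.647 = 1.199×10^5 C
t = Q / I = 1.199×10^5 / 6.62 = 18110 s = 5.03 h

5.03 h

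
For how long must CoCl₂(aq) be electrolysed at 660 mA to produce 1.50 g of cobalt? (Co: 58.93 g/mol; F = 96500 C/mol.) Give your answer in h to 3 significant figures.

n(Co) = 1.50 / 58.93 = 0.02545 mol
Co²⁺ + 2e⁻ → Co, so n(e⁻) = 2 × 0.02545 = 0.05090 mol
Q = 0.05090 × 96500 = 4912 C
t = Q / I = 4912 / 0.660 = 7442 s = 2.07 h

2.07 h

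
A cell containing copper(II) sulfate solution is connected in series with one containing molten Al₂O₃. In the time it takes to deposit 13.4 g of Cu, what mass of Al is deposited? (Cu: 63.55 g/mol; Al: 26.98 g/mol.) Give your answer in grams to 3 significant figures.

n(Cu) = 13.4 / 63.55 = 0.2109 mol
Cu²⁺ + 2e⁻ → Cu, so n(e⁻) = 2 × 0.2109 = 0.4218 mol
Since the cells are in series, n(e⁻) in the Al cell is also 0.4218 mol.
Al³⁺ + 3e⁻ → Al, so n(Al) = 0.4218 / 3 = 0.1406 mol
m(Al) = 0.1406 × 26.98 = 3.79 g

3.79 g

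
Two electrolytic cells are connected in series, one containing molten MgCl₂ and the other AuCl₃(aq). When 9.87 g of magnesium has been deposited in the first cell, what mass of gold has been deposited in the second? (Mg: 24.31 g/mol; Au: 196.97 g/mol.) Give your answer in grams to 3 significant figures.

n(Mg) = 9.87 / 24.31 = 0.4060 mol
Mg²⁺ + 2e⁻ → Mg, so n(e⁻) = 2 × 0.4060 = 0.8120 mol
In series, the same 0.8120 mol of electrons flows through the second cell.
Au³⁺ + 3e⁻ → Au, so n(Au) = 0.8120 / 3 = 0.2707 mol
m(Au) = 0.2707 × 196.97 = 53.3 g

53.3 g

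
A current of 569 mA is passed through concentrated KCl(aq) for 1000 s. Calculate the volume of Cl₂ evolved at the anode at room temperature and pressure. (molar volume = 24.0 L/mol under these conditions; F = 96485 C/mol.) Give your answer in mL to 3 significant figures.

70.8 mL

Q = It = 0.569 × 1000 = 569.0 C
n(e⁻) = 569.0 / 96485 = 0.005897 mol
2Cl⁻ → Cl₂ + 2e⁻, so n(Cl₂) = 0.005897 / 2 = 0.002949 mol
V = 0.002949 × 24.0 = 0.07078 L
= 70.8 mL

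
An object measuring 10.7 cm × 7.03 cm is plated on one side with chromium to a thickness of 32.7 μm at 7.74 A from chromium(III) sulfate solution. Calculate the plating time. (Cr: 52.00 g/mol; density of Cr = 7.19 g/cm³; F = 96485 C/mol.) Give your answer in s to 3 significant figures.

1270 s

Plated area = 10.7 × 7.03 = 75.22 cm²
Volume = 75.22 × 32.7×10⁻⁴ cm = 0.2460 cm³
m(Cr) = 0.2460 × 7.19 = 1.769 g
n(Cr) = 1.769 / 52.00 = 0.03402 mol; n(e⁻) = 3 × 0.03402 = 0.1021 mol
Q = 0.1021 × 96485 = 9851 C
t = 9851 / 7.74 = 1273 s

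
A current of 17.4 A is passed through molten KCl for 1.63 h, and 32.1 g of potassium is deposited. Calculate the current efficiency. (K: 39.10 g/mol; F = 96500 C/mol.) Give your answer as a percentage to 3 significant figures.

77.6%

Q = 17.4 × 5868 = 1.021×10^5 C
n(e⁻) = 1.021×10^5 / 96500 = 1.058 mol
K⁺ + e⁻ → K, so theoretical n(K) = 1.058 mol → 41.37 g
Efficiency = 32.1 / 41.37 = 0.7759 = 77.6%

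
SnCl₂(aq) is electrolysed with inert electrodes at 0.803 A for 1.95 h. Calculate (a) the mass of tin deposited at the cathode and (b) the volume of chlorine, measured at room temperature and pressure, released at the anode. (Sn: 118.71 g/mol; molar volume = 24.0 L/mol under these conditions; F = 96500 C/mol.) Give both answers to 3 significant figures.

Q = 0.803 × 7020 = 5637 C; n(e⁻) = 5637 / 96500 = 0.05841 mol
Cathode: Sn²⁺ + 2e⁻ → Sn → n(Sn) = 0.05841/2 = 0.02921 mol → 3.47 g
Anode: 2Cl⁻ → Cl₂ + 2e⁻ → n(Cl₂) = 0.05841/2 = 0.02921 mol → 0.701 L

3.47 g Sn; 0.701 L Cl₂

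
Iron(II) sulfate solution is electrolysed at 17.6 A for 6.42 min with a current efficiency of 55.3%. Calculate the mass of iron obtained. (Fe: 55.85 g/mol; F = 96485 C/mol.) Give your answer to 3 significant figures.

1.09 g

Q = 17.6 × 385.2 = 6780 C
n(e⁻) = 6780 / 96485 = 0.07027 mol
Fe²⁺ + 2e⁻ → Fe, so theoretical m(Fe) = 0.03514 × 55.85 = 1.963 g
Actual mass = 55.3% × 1.963 = 1.09 g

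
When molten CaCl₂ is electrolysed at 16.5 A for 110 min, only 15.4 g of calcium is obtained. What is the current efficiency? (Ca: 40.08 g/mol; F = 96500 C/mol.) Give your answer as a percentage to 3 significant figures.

68.1%

Q = 16.5 × 6600 = 1.089×10^5 C
n(e⁻) = 1.089×10^5 / 96500 = 1.128 mol
Ca²⁺ + 2e⁻ → Ca, so theoretical n(Ca) = 0.5640 mol → 22.61 g
Efficiency = 15.4 / 22.61 = 0.6811 = 68.1%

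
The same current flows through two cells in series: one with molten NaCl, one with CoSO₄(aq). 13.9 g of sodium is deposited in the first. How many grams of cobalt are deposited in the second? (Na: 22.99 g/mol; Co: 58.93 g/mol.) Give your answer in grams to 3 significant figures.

17.8 g

n(Na) = 13.9 / 22.99 = 0.6046 mol
Na⁺ + e⁻ → Na, so n(e⁻) = 0.6046 mol
The cells are in series, so the same charge (and hence the same n(e⁻) = 0.6046 mol) passes through both.
Co²⁺ + 2e⁻ → Co, so n(Co) = 0.6046 / 2 = 0.3023 mol
m(Co) = 0.3023 × 58.93 = 17.8 g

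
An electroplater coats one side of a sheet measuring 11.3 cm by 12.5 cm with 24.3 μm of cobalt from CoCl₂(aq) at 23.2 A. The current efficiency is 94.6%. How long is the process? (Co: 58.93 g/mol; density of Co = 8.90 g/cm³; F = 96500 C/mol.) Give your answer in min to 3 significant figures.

Plated area = 11.3 × 12.5 = 141.3 cm²
Volume = 141.3 × 24.3×10⁻⁴ cm = 0.3434 cm³
m(Co) = 0.3434 × 8.90 = 3.056 g
n(Co) = 3.056 / 58.93 = 0.05186 mol; n(e⁻) = 2 × 0.05186 = 0.1037 mol
Q = 0.1037 × 96500 / 0.946 = 10580 C
t = 10580 / 23.2 = 456.0 s = 7.60 min

7.60 min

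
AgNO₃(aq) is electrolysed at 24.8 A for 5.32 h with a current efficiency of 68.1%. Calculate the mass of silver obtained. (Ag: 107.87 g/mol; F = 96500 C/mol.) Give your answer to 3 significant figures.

362 g

Q = 24.8 × 19152 = 4.750×10^5 C
n(e⁻) = 4.750×10^5 / 96500 = 4.922 mol
Ag⁺ + e⁻ → Ag, so theoretical m(Ag) = 4.922 × 107.87 = 530.9 g
Actual mass = 68.1% × 530.9 = 362 g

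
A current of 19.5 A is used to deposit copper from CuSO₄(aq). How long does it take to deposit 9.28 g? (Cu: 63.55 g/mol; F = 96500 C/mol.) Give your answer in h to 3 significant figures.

0.401 h

n(Cu) = 9.28 / 63.55 = 0.1460 mol
Cu²⁺ + 2e⁻ → Cu, so n(e⁻) = 2 × 0.1460 = 0.2920 mol
Q = 0.2920 × 96500 = 28180 C
t = Q / I = 28180 / 19.5 = 1445 s = 0.401 h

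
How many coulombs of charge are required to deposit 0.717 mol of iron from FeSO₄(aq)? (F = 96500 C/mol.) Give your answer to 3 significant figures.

1.38×10^5 C

Fe²⁺ + 2e⁻ → Fe, so n(e⁻) = 2 × 0.717 = 1.434 mol
Q = 1.434 × 96500 = 1.384×10^5 C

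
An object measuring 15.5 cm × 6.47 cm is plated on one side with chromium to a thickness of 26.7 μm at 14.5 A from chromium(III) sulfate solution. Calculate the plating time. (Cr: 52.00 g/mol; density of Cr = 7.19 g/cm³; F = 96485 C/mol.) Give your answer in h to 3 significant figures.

Plated area = 15.5 × 6.47 = 100.3 cm²
Volume = 100.3 × 26.7×10⁻⁴ cm = 0.2678 cm³
m(Cr) = 0.2678 × 7.19 = 1.925 g
n(Cr) = 1.925 / 52.00 = 0.03702 mol; n(e⁻) = 3 × 0.03702 = 0.1111 mol
Q = 0.1111 × 96485 = 10720 C
t = 10720 / 14.5 = 739.3 s = 0.205 h

0.205 h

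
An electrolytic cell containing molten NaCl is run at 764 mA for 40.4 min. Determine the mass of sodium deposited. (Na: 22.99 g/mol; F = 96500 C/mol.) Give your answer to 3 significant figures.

Q = 0.764 A × 2424 s = 1852 C
n(e⁻) = Q/F = 1852/96500 = 0.01919 mol
Na⁺ + e⁻ → Na, so n(Na) = 0.01919 mol
m = 0.01919 × 22.99 = 0.441 g

0.441 g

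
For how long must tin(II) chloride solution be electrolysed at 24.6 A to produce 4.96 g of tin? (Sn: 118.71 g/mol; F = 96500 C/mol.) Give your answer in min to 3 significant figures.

5.46 min

n(Sn) = 4.96 / 118.71 = 0.04178 mol
Sn²⁺ + 2e⁻ → Sn, so n(e⁻) = 2 × 0.04178 = 0.08356 mol
Q = 0.08356 × 96500 = 8064 C
t = Q / I = 8064 / 24.6 = 327.8 s = 5.46 min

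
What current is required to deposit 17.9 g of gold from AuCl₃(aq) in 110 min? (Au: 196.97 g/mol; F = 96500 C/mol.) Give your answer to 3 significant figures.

n(Au) = 17.9 / 196.97 = 0.09088 mol
Au³⁺ + 3e⁻ → Au, so n(e⁻) = 3 × 0.09088 = 0.2726 mol
Q = 0.2726 × 96500 = 26310 C
I = Q / t = 26310 / 6600 s = 3.99 A

3.99 A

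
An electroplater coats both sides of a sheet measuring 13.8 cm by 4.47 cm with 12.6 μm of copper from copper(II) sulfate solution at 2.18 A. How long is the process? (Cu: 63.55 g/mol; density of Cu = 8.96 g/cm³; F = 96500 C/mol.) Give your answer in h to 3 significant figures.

Plated area = 2 × 13.8 × 4.47 = 123.4 cm²
Volume = 123.4 × 12.6×10⁻⁴ cm = 0.1555 cm³
m(Cu) = 0.1555 × 8.96 = 1.393 g
n(Cu) = 1.393 / 63.55 = 0.02192 mol; n(e⁻) = 2 × 0.02192 = 0.04384 mol
Q = 0.04384 × 96500 = 4231 C
t = 4231 / 2.18 = 1941 s = 0.539 h

0.539 h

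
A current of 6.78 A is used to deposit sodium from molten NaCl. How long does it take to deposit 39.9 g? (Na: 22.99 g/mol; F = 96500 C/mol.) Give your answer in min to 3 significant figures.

412 min

n(Na) = 39.9 / 22.99 = 1.736 mol
Na⁺ + e⁻ → Na, so n(e⁻) = 1.736 mol
Q = 1.736 × 96500 = 1.675×10^5 C
t = Q / I = 1.675×10^5 / 6.78 = 24710 s = 412 min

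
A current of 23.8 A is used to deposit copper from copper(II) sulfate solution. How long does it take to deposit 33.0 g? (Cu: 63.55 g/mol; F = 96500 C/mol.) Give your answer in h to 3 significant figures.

1.17 h

n(Cu) = 33.0 / 63.55 = 0.5193 mol
Cu²⁺ + 2e⁻ → Cu, so n(e⁻) = 2 × 0.5193 = 1.039 mol
Q = 1.039 × 96500 = 1.003×10^5 C
t = Q / I = 1.003×10^5 / 23.8 = 4214 s = 1.17 h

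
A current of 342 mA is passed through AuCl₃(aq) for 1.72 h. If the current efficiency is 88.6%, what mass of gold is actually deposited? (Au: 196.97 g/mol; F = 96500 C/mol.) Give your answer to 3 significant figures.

Q = 0.342 × 6192 = 2118 C
n(e⁻) = 2118 / 96500 = 0.02195 mol
Au³⁺ + 3e⁻ → Au, so theoretical m(Au) = 0.007317 × 196.97 = 1.441 g
Actual mass = 88.6% × 1.441 = 1.28 g

1.28 g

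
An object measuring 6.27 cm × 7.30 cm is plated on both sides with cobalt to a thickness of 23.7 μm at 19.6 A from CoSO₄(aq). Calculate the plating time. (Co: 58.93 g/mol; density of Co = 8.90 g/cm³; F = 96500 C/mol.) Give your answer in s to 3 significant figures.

Plated area = 2 × 6.27 × 7.30 = 91.54 cm²
Volume = 91.54 × 23.7×10⁻⁴ cm = 0.2169 cm³
m(Co) = 0.2169 × 8.90 = 1.930 g
n(Co) = 1.930 / 58.93 = 0.03275 mol; n(e⁻) = 2 × 0.03275 = 0.06550 mol
Q = 0.06550 × 96500 = 6321 C
t = 6321 / 19.6 = 322.5 s

323 s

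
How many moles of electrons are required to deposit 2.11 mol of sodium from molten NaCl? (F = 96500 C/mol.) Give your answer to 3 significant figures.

2.11 mol

Na⁺ + e⁻ → Na, so n(e⁻) = 1 × 2.11 = 2.110 mol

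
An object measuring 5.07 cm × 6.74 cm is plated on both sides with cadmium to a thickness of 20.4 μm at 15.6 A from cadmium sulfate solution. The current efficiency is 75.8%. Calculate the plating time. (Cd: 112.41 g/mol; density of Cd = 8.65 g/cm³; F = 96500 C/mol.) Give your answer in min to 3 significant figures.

Plated area = 2 × 5.07 × 6.74 = 68.34 cm²
Volume = 68.34 × 20.4×10⁻⁴ cm = 0.1394 cm³
m(Cd) = 0.1394 × 8.65 = 1.206 g
n(Cd) = 1.206 / 112.41 = 0.01073 mol; n(e⁻) = 2 × 0.01073 = 0.02146 mol
Q = 0.02146 × 96500 / 0.758 = 2732 C
t = 2732 / 15.6 = 175.1 s = 2.92 min

2.92 min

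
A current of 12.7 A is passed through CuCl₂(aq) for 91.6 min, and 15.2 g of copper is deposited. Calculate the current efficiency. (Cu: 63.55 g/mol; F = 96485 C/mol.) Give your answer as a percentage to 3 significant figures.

66.1%

Q = 12.7 × 5496 = 69800 C
n(e⁻) = 69800 / 96485 = 0.7234 mol
Cu²⁺ + 2e⁻ → Cu, so theoretical n(Cu) = 0.3617 mol → 22.99 g
Efficiency = 15.2 / 22.99 = 0.6612 = 66.1%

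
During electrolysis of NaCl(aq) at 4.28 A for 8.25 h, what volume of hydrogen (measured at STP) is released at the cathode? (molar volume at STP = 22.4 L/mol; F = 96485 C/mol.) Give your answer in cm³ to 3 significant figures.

14800 cm³

Charge passed = 4.28 × 29700 = 1.271×10^5 C
Moles of electrons = 1.271×10^5 / 96485 = 1.317 mol
2H⁺ + 2e⁻ → H₂, so n(H₂) = 1.317 / 2 = 0.6585 mol
V = 0.6585 × 22.4 = 14.75 L
= 14800 cm³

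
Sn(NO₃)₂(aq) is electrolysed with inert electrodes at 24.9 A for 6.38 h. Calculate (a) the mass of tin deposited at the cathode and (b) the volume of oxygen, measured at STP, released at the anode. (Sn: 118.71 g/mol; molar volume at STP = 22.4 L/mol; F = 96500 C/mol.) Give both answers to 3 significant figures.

352 g Sn; 33.2 L O₂

Q = 24.9 × 22968 = 5.719×10^5 C; n(e⁻) = 5.719×10^5 / 96500 = 5.926 mol
Cathode: Sn²⁺ + 2e⁻ → Sn → n(Sn) = 5.926/2 = 2.963 mol → 352 g
Anode: 2H₂O → O₂ + 4H⁺ + 4e⁻ → n(O₂) = 5.926/4 = 1.482 mol → 33.2 L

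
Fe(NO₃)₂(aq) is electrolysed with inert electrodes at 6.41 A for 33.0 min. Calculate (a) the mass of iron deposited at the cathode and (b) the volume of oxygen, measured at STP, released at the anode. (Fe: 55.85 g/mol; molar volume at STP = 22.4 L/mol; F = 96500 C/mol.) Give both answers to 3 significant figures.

Q = 6.41 × 1980 = 12690 C; n(e⁻) = 12690 / 96500 = 0.1315 mol
Cathode: Fe²⁺ + 2e⁻ → Fe → n(Fe) = 0.1315/2 = 0.06575 mol → 3.67 g
Anode: 2H₂O → O₂ + 4H⁺ + 4e⁻ → n(O₂) = 0.1315/4 = 0.03288 mol → 0.737 L

3.67 g Fe; 0.737 L O₂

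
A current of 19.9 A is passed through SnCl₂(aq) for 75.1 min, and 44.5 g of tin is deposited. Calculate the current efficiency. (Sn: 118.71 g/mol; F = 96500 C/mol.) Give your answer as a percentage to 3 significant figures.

80.7%

Q = 19.9 × 4506 = 89670 C
n(e⁻) = 89670 / 96500 = 0.9292 mol
Sn²⁺ + 2e⁻ → Sn, so theoretical n(Sn) = 0.4646 mol → 55.15 g
Efficiency = 44.5 / 55.15 = 0.8069 = 80.7%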